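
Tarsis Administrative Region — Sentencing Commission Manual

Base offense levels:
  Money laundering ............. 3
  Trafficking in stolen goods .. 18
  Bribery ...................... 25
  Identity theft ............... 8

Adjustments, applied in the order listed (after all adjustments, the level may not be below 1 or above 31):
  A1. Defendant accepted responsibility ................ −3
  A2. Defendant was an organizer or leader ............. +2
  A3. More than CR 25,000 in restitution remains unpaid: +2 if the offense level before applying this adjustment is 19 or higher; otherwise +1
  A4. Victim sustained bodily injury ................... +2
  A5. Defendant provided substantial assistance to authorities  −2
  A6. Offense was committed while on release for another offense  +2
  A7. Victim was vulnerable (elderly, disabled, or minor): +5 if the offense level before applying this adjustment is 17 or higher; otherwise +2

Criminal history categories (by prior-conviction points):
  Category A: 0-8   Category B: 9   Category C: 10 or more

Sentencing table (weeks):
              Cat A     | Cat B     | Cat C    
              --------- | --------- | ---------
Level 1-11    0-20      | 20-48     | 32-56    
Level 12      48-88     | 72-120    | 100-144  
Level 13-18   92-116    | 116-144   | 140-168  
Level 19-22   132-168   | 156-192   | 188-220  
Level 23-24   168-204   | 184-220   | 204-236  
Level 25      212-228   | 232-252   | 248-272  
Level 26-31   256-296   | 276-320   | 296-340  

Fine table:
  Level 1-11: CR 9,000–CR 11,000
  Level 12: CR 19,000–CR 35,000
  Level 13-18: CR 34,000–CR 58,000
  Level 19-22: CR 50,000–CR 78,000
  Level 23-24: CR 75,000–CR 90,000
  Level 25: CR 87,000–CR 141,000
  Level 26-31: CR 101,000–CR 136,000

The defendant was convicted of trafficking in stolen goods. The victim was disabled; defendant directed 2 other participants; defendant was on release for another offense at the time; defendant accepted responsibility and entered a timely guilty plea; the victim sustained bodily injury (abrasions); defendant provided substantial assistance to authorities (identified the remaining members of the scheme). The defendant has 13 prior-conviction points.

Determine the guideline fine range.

Base offense level for trafficking in stolen goods: 18.
A1 applies: 18 − 3 = 15.
A2 applies: 15 + 2 = 17.
A3 does not apply.
A4 applies: 17 + 2 = 19.
A5 applies: 19 − 2 = 17.
A6 applies: 17 + 2 = 19.
A7 applies (level before this adjustment is 19 ≥ 17, so +5): 19 + 5 = 24.
Final offense level: 24.
Level 24 falls in the 23-24 band.
Fine table: Level 23-24 → CR 75,000–CR 90,000.

CR 75,000–CR 90,000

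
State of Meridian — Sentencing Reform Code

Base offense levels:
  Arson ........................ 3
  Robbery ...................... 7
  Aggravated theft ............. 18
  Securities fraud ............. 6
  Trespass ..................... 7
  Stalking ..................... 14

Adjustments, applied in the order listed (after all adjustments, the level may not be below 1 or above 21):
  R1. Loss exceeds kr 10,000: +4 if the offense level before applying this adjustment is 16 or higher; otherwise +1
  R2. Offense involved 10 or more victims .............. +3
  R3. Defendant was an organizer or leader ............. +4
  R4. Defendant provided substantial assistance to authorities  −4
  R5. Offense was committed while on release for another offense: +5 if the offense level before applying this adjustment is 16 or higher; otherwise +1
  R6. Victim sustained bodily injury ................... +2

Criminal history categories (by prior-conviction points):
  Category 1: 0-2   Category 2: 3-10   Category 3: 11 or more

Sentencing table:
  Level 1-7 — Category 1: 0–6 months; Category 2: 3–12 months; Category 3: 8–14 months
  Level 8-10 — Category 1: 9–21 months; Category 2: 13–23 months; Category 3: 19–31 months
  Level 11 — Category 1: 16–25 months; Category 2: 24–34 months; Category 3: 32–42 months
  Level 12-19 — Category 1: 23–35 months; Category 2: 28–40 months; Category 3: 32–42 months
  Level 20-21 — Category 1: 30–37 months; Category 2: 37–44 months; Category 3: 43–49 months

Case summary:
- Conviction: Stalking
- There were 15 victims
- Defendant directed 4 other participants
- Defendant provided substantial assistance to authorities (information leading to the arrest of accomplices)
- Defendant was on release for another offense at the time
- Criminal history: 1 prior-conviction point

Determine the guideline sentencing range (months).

30-37 months

Base offense level for stalking: 14.
R2 applies: 14 + 3 = 17.
R3 applies: 17 + 4 = 21.
R4 applies: 21 − 4 = 17.
R5 applies (level before this adjustment is 17 ≥ 16, so +5): 17 + 5 = 22.
R6 does not apply.
Level 22 exceeds the maximum of 21; capped at 21.
Final offense level: 21.
Criminal history: 1 prior point → Category 1 (0-2).
Level 21 falls in the 20-21 band.
Grid: Level 20-21 × Category 1 = 30-37 months.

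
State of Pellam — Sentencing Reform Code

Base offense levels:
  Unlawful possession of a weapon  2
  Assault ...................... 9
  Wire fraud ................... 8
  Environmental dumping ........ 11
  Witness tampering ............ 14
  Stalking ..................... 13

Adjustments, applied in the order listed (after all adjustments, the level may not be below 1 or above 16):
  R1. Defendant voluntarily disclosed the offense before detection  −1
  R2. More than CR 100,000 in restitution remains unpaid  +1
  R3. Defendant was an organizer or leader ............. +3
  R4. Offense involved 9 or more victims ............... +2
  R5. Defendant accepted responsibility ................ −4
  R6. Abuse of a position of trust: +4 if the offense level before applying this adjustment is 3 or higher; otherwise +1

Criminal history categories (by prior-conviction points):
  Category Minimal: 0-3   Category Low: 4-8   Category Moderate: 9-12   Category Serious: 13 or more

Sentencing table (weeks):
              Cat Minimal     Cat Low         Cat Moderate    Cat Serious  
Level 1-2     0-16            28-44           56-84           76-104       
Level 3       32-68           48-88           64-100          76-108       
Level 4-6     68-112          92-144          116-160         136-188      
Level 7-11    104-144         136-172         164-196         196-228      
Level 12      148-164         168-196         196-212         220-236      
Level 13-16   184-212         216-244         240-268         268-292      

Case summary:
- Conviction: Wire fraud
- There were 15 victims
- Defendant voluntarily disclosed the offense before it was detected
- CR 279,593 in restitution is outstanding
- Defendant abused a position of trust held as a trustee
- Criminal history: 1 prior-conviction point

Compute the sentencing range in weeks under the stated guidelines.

184-212 weeks

Base offense level for wire fraud: 8.
R1 applies: 8 − 1 = 7.
R2 applies: 7 + 1 = 8.
R4 applies: 8 + 2 = 10.
R5 does not apply.
R6 applies (level before this adjustment is 10 ≥ 3, so +4): 10 + 4 = 14.
Final offense level: 14.
Criminal history: 1 prior point → Category Minimal (0-3).
Level 14 falls in the 13-16 band.
Grid: Level 13-16 × Category Minimal = 184-212 weeks.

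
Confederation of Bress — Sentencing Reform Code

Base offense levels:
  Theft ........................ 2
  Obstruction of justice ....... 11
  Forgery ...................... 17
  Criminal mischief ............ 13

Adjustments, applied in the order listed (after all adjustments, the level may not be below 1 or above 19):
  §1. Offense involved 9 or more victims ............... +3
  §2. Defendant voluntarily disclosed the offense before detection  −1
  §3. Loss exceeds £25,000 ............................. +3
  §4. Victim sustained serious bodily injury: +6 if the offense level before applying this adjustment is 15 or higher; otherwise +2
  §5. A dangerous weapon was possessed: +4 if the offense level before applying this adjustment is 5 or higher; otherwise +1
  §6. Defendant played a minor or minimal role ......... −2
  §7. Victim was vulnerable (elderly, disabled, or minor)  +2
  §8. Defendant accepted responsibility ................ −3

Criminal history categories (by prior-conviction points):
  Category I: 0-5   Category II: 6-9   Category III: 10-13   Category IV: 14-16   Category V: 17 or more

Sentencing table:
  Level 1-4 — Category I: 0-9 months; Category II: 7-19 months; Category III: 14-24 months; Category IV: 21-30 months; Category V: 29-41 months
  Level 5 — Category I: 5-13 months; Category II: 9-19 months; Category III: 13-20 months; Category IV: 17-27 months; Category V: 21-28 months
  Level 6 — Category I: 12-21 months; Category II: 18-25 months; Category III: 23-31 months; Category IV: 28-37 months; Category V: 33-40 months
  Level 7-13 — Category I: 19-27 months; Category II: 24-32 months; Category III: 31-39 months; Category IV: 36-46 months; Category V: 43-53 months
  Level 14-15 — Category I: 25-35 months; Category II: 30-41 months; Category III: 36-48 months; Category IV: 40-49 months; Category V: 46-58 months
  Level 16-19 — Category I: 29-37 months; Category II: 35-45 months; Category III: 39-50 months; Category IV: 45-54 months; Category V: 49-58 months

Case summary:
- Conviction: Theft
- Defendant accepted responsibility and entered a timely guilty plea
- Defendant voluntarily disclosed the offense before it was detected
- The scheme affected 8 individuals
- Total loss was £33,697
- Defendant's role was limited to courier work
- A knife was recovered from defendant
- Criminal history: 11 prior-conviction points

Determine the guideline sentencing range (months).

14-24 months

Base offense level for theft: 2.
§2 applies: 2 − 1 = 1.
§3 applies: 1 + 3 = 4.
§4 does not apply.
§5 applies (level before this adjustment is 4 < 5, so +1): 4 + 1 = 5.
§6 applies: 5 − 2 = 3.
§7 does not apply.
§8 applies: 3 − 3 = 0.
Level 0 is below the minimum of 1; floored at 1.
Final offense level: 1.
Criminal history: 11 prior points → Category III (10-13).
Level 1 falls in the 1-4 band.
Grid: Level 1-4 × Category III = 14-24 months.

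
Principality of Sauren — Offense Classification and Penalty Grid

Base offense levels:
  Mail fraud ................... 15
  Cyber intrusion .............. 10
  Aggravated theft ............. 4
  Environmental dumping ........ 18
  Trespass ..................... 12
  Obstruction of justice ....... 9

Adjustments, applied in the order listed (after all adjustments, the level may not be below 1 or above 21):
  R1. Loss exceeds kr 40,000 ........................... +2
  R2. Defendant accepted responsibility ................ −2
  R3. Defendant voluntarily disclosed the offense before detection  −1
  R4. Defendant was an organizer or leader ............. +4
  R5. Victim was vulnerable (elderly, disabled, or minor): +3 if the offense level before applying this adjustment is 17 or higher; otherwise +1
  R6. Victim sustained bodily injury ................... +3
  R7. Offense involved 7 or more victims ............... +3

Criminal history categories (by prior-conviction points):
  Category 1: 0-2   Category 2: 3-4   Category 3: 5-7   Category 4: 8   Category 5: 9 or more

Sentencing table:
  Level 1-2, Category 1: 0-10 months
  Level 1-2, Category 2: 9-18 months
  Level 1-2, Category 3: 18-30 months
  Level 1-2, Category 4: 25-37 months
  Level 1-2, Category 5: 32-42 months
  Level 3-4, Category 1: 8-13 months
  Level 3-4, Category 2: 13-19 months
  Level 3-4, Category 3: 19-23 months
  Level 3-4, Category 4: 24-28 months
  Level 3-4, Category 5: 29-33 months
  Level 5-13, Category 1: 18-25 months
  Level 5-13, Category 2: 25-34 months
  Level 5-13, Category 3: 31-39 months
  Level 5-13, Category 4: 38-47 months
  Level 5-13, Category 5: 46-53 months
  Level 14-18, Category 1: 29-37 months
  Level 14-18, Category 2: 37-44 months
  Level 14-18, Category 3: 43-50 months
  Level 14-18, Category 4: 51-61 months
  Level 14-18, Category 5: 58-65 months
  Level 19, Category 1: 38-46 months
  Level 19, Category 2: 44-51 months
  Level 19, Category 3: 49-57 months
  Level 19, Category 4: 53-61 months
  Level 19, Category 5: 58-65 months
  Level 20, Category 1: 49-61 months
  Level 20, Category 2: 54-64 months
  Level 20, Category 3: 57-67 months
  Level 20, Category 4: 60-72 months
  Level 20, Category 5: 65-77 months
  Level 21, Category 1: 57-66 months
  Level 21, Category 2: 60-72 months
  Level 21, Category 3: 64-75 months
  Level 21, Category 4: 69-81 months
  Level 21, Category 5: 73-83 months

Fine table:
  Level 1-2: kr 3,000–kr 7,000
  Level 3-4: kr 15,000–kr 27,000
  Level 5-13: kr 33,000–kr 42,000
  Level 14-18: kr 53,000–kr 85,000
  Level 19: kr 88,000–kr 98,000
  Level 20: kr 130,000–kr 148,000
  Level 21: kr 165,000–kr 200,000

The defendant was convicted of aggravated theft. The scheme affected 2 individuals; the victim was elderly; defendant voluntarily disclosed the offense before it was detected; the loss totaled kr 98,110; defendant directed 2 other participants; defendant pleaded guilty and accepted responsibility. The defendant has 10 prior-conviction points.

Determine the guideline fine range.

kr 33,000–kr 42,000

Base offense level for aggravated theft: 4.
R1 applies: 4 + 2 = 6.
R2 applies: 6 − 2 = 4.
R3 applies: 4 − 1 = 3.
R4 applies: 3 + 4 = 7.
R5 applies (level before this adjustment is 7 < 17, so +1): 7 + 1 = 8.
Final offense level: 8.
Level 8 falls in the 5-13 band.
Fine table: Level 5-13 → kr 33,000–kr 42,000.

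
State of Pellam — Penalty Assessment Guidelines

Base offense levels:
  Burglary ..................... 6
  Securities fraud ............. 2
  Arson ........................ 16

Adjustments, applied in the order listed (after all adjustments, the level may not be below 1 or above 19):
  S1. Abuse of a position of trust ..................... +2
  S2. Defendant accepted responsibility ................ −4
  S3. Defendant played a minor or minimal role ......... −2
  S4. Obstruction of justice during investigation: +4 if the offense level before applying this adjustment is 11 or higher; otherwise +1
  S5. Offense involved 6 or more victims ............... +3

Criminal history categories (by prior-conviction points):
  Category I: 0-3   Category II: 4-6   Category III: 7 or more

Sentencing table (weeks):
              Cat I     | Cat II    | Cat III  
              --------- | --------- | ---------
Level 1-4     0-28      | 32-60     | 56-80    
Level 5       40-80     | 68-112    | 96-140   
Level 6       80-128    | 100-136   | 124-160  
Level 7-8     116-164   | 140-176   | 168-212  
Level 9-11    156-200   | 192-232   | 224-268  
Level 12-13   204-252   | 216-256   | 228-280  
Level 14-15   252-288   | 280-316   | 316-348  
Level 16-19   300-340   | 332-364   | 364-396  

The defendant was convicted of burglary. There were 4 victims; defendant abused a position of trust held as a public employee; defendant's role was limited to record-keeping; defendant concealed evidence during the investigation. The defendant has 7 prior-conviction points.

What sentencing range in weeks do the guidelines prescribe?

Base offense level for burglary: 6.
S1 applies: 6 + 2 = 8.
S3 applies: 8 − 2 = 6.
S4 applies (level before this adjustment is 6 < 11, so +1): 6 + 1 = 7.
S5 does not apply.
Final offense level: 7.
Criminal history: 7 prior points → Category III (7+).
Level 7 falls in the 7-8 band.
Grid: Level 7-8 × Category III = 168-212 weeks.

168-212 weeks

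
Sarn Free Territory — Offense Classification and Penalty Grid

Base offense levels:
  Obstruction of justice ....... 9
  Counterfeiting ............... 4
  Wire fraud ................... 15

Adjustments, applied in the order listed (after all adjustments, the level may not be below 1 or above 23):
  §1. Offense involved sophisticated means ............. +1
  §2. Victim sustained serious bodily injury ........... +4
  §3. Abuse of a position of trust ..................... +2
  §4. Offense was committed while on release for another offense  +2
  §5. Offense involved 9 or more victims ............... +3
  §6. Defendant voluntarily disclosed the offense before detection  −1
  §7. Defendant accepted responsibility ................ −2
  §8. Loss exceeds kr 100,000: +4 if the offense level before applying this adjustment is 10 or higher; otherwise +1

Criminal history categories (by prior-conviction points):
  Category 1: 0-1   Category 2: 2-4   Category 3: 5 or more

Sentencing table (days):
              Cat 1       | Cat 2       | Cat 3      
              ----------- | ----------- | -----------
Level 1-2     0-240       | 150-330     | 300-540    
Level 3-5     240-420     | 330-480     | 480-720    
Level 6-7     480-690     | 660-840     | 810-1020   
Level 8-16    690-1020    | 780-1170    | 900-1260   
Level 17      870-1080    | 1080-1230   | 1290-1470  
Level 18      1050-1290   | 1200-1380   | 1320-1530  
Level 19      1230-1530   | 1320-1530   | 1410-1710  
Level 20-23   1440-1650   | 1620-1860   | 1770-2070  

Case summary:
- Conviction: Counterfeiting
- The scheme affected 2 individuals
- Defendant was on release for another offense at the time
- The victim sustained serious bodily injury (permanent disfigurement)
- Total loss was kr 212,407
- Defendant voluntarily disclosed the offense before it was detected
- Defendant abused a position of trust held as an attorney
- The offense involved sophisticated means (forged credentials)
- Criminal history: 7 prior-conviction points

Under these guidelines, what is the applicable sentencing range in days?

900-1260 days

Base offense level for counterfeiting: 4.
§1 applies: 4 + 1 = 5.
§2 applies: 5 + 4 = 9.
§3 applies: 9 + 2 = 11.
§4 applies: 11 + 2 = 13.
§6 applies: 13 − 1 = 12.
§7 does not apply.
§8 applies (level before this adjustment is 12 ≥ 10, so +4): 12 + 4 = 16.
Final offense level: 16.
Criminal history: 7 prior points → Category 3 (5+).
Level 16 falls in the 8-16 band.
Grid: Level 8-16 × Category 3 = 900-1260 days.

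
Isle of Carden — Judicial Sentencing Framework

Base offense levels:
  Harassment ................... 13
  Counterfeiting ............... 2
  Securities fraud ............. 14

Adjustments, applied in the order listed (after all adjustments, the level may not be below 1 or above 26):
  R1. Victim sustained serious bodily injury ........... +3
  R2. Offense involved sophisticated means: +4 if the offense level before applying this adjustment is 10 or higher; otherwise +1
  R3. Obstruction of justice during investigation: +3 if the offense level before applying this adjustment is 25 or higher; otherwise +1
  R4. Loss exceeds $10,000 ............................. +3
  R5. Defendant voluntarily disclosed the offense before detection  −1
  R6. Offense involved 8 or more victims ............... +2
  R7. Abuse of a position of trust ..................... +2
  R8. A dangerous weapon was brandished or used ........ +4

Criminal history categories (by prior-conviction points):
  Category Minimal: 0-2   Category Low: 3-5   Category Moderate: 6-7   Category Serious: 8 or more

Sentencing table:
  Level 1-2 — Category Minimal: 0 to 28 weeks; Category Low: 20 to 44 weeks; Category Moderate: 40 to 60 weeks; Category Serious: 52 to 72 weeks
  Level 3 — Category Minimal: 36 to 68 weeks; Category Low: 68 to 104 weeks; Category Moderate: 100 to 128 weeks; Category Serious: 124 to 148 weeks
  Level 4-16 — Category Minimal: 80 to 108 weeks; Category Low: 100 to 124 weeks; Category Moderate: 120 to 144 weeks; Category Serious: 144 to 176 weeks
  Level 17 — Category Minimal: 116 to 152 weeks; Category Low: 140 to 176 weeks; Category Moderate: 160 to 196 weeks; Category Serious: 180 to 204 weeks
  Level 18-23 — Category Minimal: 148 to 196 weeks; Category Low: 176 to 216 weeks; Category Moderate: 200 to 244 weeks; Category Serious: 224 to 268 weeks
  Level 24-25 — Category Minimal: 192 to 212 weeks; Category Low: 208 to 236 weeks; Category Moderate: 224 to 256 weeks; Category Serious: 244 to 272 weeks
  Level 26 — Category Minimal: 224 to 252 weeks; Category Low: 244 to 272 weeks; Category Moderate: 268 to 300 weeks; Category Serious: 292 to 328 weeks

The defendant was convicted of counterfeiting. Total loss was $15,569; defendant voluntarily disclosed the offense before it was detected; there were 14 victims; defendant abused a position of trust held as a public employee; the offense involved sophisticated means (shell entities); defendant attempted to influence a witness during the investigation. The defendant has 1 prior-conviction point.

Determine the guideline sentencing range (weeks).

Base offense level for counterfeiting: 2.
R2 applies (level before this adjustment is 2 < 10, so +1): 2 + 1 = 3.
R3 applies (level before this adjustment is 3 < 25, so +1): 3 + 1 = 4.
R4 applies: 4 + 3 = 7.
R5 applies: 7 − 1 = 6.
R6 applies: 6 + 2 = 8.
R7 applies: 8 + 2 = 10.
R8 does not apply.
Final offense level: 10.
Criminal history: 1 prior point → Category Minimal (0-2).
Level 10 falls in the 4-16 band.
Grid: Level 4-16 × Category Minimal = 80-108 weeks.

80-108 weeks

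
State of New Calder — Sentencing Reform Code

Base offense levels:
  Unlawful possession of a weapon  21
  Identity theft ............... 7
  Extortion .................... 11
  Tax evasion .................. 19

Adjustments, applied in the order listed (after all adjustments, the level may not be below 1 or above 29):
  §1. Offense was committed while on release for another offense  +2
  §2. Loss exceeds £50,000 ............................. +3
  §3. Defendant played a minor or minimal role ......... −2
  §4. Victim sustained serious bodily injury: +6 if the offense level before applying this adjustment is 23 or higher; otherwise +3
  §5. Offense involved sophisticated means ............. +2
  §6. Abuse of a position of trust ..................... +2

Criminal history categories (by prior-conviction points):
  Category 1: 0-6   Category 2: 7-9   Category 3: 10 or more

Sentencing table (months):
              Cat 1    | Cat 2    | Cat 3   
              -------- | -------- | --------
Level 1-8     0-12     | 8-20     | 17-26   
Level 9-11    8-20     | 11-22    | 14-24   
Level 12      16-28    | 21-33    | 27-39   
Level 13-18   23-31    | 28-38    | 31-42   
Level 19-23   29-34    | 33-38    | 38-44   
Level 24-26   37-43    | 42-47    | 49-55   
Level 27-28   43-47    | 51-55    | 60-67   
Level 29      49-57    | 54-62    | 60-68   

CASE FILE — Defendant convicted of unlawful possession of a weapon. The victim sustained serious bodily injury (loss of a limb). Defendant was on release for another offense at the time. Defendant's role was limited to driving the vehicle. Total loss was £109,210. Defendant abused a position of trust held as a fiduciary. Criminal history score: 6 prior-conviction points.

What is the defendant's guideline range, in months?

Base offense level for unlawful possession of a weapon: 21.
§1 applies: 21 + 2 = 23.
§2 applies: 23 + 3 = 26.
§3 applies: 26 − 2 = 24.
§4 applies (level before this adjustment is 24 ≥ 23, so +6): 24 + 6 = 30.
§5 does not apply.
§6 applies: 30 + 2 = 32.
Level 32 exceeds the maximum of 29; capped at 29.
Final offense level: 29.
Criminal history: 6 prior points → Category 1 (0-6).
Level 29 falls in the 29 band.
Grid: Level 29 × Category 1 = 49-57 months.

49-57 months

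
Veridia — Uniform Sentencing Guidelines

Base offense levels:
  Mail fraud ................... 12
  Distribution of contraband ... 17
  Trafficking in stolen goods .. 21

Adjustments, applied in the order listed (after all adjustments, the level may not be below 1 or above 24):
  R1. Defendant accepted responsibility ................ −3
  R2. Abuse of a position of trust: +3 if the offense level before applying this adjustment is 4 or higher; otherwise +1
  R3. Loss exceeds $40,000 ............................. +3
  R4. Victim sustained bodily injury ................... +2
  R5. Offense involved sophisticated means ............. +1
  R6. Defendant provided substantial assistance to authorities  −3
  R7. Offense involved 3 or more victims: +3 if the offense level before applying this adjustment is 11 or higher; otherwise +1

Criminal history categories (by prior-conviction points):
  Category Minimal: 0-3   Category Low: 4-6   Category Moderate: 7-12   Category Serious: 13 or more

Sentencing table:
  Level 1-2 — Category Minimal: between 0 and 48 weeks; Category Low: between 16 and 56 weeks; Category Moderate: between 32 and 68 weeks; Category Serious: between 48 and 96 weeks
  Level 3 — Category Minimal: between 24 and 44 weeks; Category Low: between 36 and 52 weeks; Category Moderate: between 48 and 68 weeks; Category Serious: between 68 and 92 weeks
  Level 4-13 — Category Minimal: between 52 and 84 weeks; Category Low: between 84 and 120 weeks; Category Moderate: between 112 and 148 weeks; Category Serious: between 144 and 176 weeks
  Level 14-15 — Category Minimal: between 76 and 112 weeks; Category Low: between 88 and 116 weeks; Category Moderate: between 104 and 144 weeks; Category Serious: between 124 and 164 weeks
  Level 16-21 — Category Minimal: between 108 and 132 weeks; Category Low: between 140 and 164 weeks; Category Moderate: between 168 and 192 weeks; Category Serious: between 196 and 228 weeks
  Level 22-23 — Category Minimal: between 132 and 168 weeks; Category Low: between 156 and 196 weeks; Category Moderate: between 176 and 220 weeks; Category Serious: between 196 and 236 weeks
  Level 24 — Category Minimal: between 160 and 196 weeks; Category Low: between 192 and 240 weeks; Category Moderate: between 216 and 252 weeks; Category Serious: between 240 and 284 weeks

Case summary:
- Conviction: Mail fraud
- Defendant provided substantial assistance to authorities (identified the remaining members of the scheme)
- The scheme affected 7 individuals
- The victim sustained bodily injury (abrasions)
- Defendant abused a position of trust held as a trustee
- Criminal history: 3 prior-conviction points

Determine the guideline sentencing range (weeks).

108-132 weeks

Base offense level for mail fraud: 12.
R1 does not apply.
R2 applies (level before this adjustment is 12 ≥ 4, so +3): 12 + 3 = 15.
R3 does not apply.
R4 applies: 15 + 2 = 17.
R6 applies: 17 − 3 = 14.
R7 applies (level before this adjustment is 14 ≥ 11, so +3): 14 + 3 = 17.
Final offense level: 17.
Criminal history: 3 prior points → Category Minimal (0-3).
Level 17 falls in the 16-21 band.
Grid: Level 16-21 × Category Minimal = 108-132 weeks.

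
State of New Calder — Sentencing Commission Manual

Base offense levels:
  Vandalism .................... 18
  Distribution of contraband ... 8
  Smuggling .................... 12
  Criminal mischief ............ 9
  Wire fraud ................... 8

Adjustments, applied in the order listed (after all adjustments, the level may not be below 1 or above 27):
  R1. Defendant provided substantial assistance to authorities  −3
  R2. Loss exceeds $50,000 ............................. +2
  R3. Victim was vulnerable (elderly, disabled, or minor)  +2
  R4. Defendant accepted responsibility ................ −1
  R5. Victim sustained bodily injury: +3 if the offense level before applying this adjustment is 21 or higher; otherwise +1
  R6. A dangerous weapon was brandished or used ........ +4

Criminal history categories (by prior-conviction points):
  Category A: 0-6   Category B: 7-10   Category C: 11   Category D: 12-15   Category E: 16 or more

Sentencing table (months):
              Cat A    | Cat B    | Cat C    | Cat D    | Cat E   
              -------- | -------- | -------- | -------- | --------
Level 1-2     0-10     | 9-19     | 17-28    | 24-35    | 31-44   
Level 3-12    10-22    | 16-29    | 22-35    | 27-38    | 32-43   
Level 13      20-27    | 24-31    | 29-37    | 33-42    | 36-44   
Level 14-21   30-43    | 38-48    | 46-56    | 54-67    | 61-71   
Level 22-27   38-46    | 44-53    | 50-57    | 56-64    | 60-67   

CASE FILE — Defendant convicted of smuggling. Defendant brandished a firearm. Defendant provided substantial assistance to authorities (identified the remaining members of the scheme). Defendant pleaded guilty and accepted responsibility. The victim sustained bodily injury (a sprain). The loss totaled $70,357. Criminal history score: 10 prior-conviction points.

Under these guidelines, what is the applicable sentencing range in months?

38-48 months

Base offense level for smuggling: 12.
R1 applies: 12 − 3 = 9.
R2 applies: 9 + 2 = 11.
R4 applies: 11 − 1 = 10.
R5 applies (level before this adjustment is 10 < 21, so +1): 10 + 1 = 11.
R6 applies: 11 + 4 = 15.
Final offense level: 15.
Criminal history: 10 prior points → Category B (7-10).
Level 15 falls in the 14-21 band.
Grid: Level 14-21 × Category B = 38-48 months.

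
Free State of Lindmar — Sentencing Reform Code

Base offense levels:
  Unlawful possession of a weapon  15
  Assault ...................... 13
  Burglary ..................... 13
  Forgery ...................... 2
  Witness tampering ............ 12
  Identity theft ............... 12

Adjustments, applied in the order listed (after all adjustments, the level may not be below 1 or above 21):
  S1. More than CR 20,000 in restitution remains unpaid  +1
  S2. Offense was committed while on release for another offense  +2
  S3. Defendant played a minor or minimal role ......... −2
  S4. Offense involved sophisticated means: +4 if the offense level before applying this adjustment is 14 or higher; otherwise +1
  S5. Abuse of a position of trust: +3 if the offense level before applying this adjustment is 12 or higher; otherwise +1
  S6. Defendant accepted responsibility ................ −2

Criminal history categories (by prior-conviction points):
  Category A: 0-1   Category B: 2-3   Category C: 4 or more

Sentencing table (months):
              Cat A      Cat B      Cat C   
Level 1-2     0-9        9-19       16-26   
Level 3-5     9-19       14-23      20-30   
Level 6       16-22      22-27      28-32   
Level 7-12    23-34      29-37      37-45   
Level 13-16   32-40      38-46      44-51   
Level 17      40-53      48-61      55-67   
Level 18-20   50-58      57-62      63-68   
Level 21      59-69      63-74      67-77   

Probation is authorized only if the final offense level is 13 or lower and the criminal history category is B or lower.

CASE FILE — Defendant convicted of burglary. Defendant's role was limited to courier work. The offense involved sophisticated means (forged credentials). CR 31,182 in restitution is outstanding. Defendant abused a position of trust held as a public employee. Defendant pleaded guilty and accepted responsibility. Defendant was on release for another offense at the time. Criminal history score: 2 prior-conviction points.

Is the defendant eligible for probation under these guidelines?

Base offense level for burglary: 13.
S1 applies: 13 + 1 = 14.
S2 applies: 14 + 2 = 16.
S3 applies: 16 − 2 = 14.
S4 applies (level before this adjustment is 14 ≥ 14, so +4): 14 + 4 = 18.
S5 applies (level before this adjustment is 18 ≥ 12, so +3): 18 + 3 = 21.
S6 applies: 21 − 2 = 19.
Final offense level: 19.
Criminal history: 2 prior points → Category B (2-3).
Level 19 falls in the 18-20 band.
Grid: Level 18-20 × Category B = 57-62 months.
Probation check: level 19 > 13 and category B ≤ B → not eligible.

No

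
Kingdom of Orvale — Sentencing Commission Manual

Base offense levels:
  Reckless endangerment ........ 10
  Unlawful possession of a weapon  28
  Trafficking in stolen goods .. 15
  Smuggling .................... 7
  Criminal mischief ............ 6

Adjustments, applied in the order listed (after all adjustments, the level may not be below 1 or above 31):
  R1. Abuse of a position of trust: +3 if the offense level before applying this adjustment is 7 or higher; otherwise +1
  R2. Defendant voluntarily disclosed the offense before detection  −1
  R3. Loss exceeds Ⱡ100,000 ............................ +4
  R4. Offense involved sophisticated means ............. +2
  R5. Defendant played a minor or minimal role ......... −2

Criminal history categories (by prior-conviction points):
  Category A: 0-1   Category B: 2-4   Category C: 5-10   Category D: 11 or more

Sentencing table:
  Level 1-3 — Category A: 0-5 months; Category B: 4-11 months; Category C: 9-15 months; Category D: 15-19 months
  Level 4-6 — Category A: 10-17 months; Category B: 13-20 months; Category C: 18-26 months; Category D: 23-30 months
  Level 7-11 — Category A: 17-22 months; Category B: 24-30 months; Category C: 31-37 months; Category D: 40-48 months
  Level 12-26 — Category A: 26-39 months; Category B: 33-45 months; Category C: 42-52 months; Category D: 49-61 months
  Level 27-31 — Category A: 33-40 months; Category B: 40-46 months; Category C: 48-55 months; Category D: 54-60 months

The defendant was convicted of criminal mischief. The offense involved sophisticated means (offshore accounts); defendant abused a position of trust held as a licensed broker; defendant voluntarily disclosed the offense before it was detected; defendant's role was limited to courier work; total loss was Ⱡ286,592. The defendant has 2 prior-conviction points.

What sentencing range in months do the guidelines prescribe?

Base offense level for criminal mischief: 6.
R1 applies (level before this adjustment is 6 < 7, so +1): 6 + 1 = 7.
R2 applies: 7 − 1 = 6.
R3 applies: 6 + 4 = 10.
R4 applies: 10 + 2 = 12.
R5 applies: 12 − 2 = 10.
Final offense level: 10.
Criminal history: 2 prior points → Category B (2-4).
Level 10 falls in the 7-11 band.
Grid: Level 7-11 × Category B = 24-30 months.

24-30 months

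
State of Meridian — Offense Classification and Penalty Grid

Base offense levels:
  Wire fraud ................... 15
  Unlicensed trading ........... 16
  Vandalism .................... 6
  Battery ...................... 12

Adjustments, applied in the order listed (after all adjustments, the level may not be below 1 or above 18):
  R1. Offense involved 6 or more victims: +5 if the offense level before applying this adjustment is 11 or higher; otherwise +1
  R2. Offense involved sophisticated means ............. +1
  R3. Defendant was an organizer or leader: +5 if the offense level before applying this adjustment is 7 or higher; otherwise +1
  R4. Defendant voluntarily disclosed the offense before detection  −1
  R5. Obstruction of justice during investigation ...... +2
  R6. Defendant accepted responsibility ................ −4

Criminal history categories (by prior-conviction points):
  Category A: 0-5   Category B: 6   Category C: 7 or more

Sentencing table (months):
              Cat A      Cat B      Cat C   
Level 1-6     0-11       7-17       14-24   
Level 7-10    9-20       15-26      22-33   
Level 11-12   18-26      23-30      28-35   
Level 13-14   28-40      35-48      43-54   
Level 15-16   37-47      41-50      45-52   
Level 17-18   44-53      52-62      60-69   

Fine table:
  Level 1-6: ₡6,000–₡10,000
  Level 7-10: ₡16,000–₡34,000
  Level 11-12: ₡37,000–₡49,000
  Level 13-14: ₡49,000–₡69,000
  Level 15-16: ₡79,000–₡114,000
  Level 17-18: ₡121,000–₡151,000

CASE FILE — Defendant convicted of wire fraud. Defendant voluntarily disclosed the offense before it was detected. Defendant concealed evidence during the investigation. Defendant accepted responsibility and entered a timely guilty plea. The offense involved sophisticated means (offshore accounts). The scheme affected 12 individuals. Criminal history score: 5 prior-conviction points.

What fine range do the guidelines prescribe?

₡121,000–₡151,000

Base offense level for wire fraud: 15.
R1 applies (level before this adjustment is 15 ≥ 11, so +5): 15 + 5 = 20.
R2 applies: 20 + 1 = 21.
R3 does not apply.
R4 applies: 21 − 1 = 20.
R5 applies: 20 + 2 = 22.
R6 applies: 22 − 4 = 18.
Final offense level: 18.
Level 18 falls in the 17-18 band.
Fine table: Level 17-18 → ₡121,000–₡151,000.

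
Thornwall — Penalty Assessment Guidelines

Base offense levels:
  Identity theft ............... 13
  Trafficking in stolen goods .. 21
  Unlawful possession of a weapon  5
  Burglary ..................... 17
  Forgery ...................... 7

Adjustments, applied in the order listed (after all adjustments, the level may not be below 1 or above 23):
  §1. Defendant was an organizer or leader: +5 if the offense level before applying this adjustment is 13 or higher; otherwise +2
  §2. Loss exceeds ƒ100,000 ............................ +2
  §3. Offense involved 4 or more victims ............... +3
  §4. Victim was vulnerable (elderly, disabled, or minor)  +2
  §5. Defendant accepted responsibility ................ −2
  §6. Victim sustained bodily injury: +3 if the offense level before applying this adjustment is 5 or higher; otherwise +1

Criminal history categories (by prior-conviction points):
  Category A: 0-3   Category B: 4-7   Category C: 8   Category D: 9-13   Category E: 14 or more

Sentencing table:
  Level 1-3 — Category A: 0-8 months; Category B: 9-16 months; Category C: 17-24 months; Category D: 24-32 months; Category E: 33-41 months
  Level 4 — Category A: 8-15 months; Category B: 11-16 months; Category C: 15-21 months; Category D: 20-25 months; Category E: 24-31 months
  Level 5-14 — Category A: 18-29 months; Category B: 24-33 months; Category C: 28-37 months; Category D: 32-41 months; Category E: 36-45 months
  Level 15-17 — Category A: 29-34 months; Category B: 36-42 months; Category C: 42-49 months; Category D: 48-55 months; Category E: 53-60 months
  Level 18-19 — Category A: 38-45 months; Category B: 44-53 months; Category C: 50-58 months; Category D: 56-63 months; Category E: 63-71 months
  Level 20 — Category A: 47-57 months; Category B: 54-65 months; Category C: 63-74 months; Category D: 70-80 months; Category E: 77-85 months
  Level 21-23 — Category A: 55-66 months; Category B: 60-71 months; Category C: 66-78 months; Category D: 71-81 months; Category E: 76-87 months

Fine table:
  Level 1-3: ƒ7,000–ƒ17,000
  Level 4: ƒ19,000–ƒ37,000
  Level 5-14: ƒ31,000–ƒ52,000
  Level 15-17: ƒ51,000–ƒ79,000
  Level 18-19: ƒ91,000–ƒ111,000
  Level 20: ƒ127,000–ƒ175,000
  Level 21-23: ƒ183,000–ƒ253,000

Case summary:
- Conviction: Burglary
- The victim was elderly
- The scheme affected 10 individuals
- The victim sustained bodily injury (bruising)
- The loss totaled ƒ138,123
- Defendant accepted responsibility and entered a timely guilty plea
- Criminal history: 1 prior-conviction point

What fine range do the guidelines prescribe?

Base offense level for burglary: 17.
§1 does not apply.
§2 applies: 17 + 2 = 19.
§3 applies: 19 + 3 = 22.
§4 applies: 22 + 2 = 24.
§5 applies: 24 − 2 = 22.
§6 applies (level before this adjustment is 22 ≥ 5, so +3): 22 + 3 = 25.
Level 25 exceeds the maximum of 23; capped at 23.
Final offense level: 23.
Level 23 falls in the 21-23 band.
Fine table: Level 21-23 → ƒ183,000–ƒ253,000.

ƒ183,000–ƒ253,000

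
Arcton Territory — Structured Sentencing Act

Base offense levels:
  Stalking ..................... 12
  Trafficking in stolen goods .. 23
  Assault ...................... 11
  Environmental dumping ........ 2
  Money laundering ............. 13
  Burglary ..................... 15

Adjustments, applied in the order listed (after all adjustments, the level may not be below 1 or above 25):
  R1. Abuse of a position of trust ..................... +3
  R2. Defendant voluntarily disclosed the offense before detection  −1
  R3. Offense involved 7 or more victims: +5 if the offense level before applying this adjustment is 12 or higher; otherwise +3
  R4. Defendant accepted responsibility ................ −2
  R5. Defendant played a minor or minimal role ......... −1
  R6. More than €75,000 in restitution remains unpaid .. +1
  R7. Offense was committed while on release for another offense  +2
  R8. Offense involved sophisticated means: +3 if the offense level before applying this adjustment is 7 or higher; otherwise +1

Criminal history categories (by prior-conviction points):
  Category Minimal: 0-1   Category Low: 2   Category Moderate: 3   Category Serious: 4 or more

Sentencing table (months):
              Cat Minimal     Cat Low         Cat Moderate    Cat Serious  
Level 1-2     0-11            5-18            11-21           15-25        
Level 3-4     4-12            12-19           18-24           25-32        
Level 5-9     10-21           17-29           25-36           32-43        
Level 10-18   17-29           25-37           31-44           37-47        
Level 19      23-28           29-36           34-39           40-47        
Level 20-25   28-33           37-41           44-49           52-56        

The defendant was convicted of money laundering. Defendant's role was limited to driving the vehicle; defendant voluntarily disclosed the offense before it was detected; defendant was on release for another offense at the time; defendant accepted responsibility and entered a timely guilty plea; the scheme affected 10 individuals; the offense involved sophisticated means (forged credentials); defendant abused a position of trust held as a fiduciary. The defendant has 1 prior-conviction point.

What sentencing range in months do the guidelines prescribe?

Base offense level for money laundering: 13.
R1 applies: 13 + 3 = 16.
R2 applies: 16 − 1 = 15.
R3 applies (level before this adjustment is 15 ≥ 12, so +5): 15 + 5 = 20.
R4 applies: 20 − 2 = 18.
R5 applies: 18 − 1 = 17.
R6 does not apply.
R7 applies: 17 + 2 = 19.
R8 applies (level before this adjustment is 19 ≥ 7, so +3): 19 + 3 = 22.
Final offense level: 22.
Criminal history: 1 prior point → Category Minimal (0-1).
Level 22 falls in the 20-25 band.
Grid: Level 20-25 × Category Minimal = 28-33 months.

28-33 months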